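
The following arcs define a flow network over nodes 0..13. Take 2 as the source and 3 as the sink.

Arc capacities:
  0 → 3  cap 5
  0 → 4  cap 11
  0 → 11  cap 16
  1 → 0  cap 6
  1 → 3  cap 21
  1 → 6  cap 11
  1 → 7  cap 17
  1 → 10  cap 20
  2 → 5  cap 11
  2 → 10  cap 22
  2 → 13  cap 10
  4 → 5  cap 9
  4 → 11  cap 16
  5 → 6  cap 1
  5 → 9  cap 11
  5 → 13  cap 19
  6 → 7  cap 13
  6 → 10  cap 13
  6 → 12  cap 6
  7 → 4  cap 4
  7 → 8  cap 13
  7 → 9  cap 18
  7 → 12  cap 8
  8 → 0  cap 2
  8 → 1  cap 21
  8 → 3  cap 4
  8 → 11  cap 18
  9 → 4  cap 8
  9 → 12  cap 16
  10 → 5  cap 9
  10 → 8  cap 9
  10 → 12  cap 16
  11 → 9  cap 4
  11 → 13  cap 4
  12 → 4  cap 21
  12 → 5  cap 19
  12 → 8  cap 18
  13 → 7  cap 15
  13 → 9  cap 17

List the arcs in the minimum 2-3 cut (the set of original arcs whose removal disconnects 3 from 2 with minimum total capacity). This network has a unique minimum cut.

augment #1: 2→10→8→3 push 4
augment #2: 2→10→8→0→3 push 2
augment #3: 2→10→8→1→3 push 3
augment #4: 2→10→12→8→1→3 push 13
augment #5: 2→13→7→8→1→3 push 5
max flow = 27; residual-reachable set from 2 gives S-side
cut edges (S→T): {(8,0), (8,1), (8,3)} total cap 27

Min-cut arcs: {(8,0), (8,1), (8,3)} (total capacity 27)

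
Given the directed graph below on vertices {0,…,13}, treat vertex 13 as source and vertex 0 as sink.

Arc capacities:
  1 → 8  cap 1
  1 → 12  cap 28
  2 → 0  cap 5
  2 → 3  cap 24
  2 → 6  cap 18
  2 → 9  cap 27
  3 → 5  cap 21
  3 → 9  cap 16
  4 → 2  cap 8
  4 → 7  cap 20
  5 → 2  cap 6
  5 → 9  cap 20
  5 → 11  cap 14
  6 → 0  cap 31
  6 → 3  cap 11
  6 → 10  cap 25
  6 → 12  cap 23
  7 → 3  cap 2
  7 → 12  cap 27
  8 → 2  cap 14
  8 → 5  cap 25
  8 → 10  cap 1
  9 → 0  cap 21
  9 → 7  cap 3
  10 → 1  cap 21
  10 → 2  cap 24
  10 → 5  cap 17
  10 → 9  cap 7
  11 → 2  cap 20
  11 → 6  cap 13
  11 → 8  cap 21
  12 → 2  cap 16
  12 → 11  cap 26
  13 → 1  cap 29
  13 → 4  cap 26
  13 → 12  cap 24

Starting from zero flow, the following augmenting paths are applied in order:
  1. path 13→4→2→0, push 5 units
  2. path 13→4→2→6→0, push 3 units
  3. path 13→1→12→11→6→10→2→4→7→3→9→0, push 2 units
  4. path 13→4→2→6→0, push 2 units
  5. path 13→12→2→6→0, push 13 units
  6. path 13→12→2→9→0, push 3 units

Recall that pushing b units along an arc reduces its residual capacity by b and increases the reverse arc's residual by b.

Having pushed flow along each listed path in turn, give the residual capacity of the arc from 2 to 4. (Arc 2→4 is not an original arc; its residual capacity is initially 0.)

after path 1 (13→4→2→0, push 5): res(2,4)=5
after path 2 (13→4→2→6→0, push 3): res(2,4)=8
after path 3 (13→1→12→11→6→10→2→4→7→3→9→0, push 2): res(2,4)=6
after path 4 (13→4→2→6→0, push 2): res(2,4)=8
after path 5 (13→12→2→6→0, push 13): res(2,4)=8
after path 6 (13→12→2→9→0, push 3): res(2,4)=8

Residual capacity of (2,4): 8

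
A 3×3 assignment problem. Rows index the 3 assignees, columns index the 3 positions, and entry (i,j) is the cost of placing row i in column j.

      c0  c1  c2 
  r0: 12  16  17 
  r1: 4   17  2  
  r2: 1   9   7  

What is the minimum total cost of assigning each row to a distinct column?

Minimum assignment cost: 19

optimal assignment: row0→col1 (cost 16), row1→col2 (cost 2), row2→col0 (cost 1)
total = 16 + 2 + 1 = 19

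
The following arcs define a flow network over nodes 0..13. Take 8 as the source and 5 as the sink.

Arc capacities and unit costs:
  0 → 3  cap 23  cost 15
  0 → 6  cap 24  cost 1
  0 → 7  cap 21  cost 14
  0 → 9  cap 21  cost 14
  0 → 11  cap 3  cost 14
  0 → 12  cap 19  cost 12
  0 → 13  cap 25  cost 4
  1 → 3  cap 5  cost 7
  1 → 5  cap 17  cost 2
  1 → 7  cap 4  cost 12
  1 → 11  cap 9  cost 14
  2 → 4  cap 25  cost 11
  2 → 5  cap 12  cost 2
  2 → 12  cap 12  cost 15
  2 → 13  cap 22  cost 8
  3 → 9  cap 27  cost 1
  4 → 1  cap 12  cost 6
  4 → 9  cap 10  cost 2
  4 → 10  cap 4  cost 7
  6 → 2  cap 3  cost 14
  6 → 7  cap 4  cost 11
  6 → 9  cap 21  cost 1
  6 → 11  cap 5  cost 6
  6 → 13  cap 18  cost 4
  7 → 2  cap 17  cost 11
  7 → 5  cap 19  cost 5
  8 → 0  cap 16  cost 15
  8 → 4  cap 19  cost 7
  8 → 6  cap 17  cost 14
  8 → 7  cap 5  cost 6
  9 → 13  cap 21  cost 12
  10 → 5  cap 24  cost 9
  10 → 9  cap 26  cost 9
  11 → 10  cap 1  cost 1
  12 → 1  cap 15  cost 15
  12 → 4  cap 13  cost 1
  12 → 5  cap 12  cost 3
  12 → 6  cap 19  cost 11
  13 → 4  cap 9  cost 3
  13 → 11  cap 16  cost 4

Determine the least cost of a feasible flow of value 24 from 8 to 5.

Minimum cost for 24 units: 417

shortest-cost path #1: 8→7→5 push 5 @ unit cost 11 (adds 55)
shortest-cost path #2: 8→4→1→5 push 12 @ unit cost 15 (adds 180)
shortest-cost path #3: 8→4→10→5 push 4 @ unit cost 23 (adds 92)
shortest-cost path #4: 8→6→7→5 push 3 @ unit cost 30 (adds 90)
total cost = 417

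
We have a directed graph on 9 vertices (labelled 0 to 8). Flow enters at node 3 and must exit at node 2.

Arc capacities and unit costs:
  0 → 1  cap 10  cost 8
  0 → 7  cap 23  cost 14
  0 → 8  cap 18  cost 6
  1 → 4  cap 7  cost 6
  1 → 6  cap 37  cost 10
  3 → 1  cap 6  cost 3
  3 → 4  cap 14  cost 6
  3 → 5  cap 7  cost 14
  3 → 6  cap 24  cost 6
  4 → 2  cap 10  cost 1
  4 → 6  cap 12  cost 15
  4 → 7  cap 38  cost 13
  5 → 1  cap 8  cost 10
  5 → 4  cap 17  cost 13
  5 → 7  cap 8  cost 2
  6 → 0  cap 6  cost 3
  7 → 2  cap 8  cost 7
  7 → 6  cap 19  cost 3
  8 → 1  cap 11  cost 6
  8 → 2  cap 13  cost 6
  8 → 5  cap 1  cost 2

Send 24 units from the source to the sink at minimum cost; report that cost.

Minimum cost for 24 units: 383

shortest-cost path #1: 3→4→2 push 10 @ unit cost 7 (adds 70)
shortest-cost path #2: 3→6→0→8→2 push 6 @ unit cost 21 (adds 126)
shortest-cost path #3: 3→5→7→2 push 7 @ unit cost 23 (adds 161)
shortest-cost path #4: 3→4→7→2 push 1 @ unit cost 26 (adds 26)
total cost = 383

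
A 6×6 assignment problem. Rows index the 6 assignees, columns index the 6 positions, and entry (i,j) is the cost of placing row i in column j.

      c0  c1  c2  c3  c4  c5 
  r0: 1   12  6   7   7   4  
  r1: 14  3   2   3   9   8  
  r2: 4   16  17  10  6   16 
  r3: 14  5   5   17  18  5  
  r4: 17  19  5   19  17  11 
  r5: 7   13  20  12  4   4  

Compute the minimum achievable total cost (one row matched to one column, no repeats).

Minimum assignment cost: 24

optimal assignment: row0→col0 (cost 1), row1→col3 (cost 3), row2→col4 (cost 6), row3→col1 (cost 5), row4→col2 (cost 5), row5→col5 (cost 4)
total = 1 + 3 + 6 + 5 + 5 + 4 = 24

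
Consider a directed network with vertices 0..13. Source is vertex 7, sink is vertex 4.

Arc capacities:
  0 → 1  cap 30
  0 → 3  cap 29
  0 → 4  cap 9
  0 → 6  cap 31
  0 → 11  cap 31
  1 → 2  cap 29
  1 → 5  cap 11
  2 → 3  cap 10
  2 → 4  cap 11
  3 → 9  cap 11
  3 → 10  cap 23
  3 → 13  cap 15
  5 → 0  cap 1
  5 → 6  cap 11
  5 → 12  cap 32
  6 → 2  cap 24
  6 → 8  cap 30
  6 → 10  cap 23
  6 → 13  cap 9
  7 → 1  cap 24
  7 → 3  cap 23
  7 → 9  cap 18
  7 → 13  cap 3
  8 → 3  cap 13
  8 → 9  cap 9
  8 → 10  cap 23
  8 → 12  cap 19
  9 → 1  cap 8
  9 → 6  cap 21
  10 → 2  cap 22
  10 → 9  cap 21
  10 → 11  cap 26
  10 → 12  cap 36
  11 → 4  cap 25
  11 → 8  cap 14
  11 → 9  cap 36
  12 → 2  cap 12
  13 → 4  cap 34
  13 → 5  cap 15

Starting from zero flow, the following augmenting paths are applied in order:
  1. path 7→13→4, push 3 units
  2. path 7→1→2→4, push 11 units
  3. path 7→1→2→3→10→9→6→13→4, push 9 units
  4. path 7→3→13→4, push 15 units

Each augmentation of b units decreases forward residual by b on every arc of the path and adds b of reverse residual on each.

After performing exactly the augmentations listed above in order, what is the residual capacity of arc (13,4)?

Residual capacity of (13,4): 7

after path 1 (7→13→4, push 3): res(13,4)=31
after path 2 (7→1→2→4, push 11): res(13,4)=31
after path 3 (7→1→2→3→10→9→6→13→4, push 9): res(13,4)=22
after path 4 (7→3→13→4, push 15): res(13,4)=7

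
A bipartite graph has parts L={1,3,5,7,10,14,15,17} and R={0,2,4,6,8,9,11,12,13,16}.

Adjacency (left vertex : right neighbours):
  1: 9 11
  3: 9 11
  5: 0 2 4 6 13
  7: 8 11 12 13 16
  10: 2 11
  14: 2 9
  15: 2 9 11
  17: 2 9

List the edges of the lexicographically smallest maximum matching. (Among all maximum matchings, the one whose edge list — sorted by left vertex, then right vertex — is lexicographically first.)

Lex-smallest maximum matching: {(1,9), (3,11), (5,0), (7,8), (10,2)}

|M| = 5 (so the lex-smallest maximum matching has 5 edges)
process left vertices in ascending order; for each, take the smallest-labelled available neighbour that still permits 5 edges overall, or leave it unmatched if none does
lex-smallest matching: {1-9, 3-11, 5-0, 7-8, 10-2}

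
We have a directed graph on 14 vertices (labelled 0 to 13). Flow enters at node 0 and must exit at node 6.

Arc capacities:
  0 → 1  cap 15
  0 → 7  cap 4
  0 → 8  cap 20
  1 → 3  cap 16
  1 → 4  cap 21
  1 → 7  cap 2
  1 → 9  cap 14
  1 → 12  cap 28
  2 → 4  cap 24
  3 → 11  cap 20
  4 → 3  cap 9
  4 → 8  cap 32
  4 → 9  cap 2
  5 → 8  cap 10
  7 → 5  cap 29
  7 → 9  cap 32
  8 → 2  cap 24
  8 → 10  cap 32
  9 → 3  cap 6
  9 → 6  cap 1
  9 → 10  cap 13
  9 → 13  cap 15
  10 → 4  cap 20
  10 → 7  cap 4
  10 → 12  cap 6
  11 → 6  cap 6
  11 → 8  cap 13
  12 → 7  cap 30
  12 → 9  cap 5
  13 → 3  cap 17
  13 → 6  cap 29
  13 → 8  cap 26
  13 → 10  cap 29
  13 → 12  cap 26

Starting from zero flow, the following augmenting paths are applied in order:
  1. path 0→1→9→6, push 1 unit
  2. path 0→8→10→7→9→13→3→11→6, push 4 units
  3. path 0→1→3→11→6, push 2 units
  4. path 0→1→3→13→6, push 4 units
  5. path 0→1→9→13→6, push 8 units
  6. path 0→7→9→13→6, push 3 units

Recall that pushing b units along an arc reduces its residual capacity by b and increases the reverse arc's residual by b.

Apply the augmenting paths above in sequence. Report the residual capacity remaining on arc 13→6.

Residual capacity of (13,6): 14

after path 1 (0→1→9→6, push 1): res(13,6)=29
after path 2 (0→8→10→7→9→13→3→11→6, push 4): res(13,6)=29
after path 3 (0→1→3→11→6, push 2): res(13,6)=29
after path 4 (0→1→3→13→6, push 4): res(13,6)=25
after path 5 (0→1→9→13→6, push 8): res(13,6)=17
after path 6 (0→7→9→13→6, push 3): res(13,6)=14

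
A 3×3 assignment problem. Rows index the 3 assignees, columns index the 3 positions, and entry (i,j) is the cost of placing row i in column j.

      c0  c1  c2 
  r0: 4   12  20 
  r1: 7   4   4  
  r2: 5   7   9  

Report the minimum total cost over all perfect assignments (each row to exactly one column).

optimal assignment: row0→col0 (cost 4), row1→col2 (cost 4), row2→col1 (cost 7)
total = 4 + 4 + 7 = 15

Minimum assignment cost: 15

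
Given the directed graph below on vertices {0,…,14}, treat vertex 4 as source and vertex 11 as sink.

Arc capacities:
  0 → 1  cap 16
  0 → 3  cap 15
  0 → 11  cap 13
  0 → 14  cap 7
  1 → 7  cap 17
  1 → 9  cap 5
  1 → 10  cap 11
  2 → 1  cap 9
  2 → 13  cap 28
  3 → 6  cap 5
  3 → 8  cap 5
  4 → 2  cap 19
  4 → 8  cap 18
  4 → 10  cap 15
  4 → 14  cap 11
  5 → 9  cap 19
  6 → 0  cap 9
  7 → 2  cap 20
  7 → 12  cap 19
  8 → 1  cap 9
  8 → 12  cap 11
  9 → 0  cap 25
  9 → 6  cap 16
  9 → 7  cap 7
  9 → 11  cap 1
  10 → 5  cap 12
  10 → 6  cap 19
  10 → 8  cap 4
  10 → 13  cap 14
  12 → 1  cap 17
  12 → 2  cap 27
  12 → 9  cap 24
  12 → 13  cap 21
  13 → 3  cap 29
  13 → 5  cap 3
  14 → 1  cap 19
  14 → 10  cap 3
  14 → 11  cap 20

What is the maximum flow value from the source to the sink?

augment #1: 4→14→11 bottleneck 11, total now 11
augment #2: 4→2→1→9→11 bottleneck 1, total now 12
augment #3: 4→10→6→0→11 bottleneck 9, total now 21
augment #4: 4→2→1→9→0→11 bottleneck 4, total now 25
augment #5: 4→8→12→9→0→14→11 bottleneck 7, total now 32

Maximum flow value: 32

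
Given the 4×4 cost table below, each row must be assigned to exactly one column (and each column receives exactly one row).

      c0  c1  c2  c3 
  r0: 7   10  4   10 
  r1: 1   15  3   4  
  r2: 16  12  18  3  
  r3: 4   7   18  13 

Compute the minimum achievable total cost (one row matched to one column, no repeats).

optimal assignment: row0→col2 (cost 4), row1→col0 (cost 1), row2→col3 (cost 3), row3→col1 (cost 7)
total = 4 + 1 + 3 + 7 = 15

Minimum assignment cost: 15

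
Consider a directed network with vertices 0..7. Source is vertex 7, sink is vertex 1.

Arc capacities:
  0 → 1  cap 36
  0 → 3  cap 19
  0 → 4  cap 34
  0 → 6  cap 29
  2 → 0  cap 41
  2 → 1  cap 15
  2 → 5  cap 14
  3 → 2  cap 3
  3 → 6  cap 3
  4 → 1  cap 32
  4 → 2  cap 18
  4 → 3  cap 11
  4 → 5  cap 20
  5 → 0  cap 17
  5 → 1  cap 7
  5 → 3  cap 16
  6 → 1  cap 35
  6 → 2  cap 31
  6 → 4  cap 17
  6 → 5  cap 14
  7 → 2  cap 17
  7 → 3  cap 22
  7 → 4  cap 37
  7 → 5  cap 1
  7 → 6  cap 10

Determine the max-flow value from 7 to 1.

augment #1: 7→2→1 bottleneck 15, total now 15
augment #2: 7→4→1 bottleneck 32, total now 47
augment #3: 7→5→1 bottleneck 1, total now 48
augment #4: 7→6→1 bottleneck 10, total now 58
augment #5: 7→2→0→1 bottleneck 2, total now 60
augment #6: 7→3→6→1 bottleneck 3, total now 63
augment #7: 7→4→5→1 bottleneck 5, total now 68
augment #8: 7→3→2→0→1 bottleneck 3, total now 71

Maximum flow value: 71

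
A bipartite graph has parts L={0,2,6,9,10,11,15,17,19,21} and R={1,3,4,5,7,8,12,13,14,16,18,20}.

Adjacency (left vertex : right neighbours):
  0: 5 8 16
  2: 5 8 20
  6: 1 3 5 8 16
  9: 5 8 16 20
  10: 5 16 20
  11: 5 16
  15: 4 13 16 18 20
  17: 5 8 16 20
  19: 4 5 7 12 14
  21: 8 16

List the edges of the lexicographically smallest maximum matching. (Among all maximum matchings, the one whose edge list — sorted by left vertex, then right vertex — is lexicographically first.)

|M| = 7 (so the lex-smallest maximum matching has 7 edges)
process left vertices in ascending order; for each, take the smallest-labelled available neighbour that still permits 7 edges overall, or leave it unmatched if none does
lex-smallest matching: {0-5, 2-8, 6-1, 9-16, 10-20, 15-4, 19-7}

Lex-smallest maximum matching: {(0,5), (2,8), (6,1), (9,16), (10,20), (15,4), (19,7)}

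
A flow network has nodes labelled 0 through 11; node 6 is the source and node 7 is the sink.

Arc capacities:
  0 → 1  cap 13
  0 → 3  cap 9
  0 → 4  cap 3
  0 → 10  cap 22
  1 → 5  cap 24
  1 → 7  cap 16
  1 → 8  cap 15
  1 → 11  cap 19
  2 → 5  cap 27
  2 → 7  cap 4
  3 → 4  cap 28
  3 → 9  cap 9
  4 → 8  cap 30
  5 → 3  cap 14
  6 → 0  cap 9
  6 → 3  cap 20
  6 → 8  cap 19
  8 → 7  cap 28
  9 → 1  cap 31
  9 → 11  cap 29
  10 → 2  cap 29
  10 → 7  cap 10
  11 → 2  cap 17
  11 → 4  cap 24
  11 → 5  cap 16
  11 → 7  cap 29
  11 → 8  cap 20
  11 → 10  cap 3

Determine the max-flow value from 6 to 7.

augment #1: 6→8→7 bottleneck 19, total now 19
augment #2: 6→0→1→7 bottleneck 9, total now 28
augment #3: 6→3→4→8→7 bottleneck 9, total now 37
augment #4: 6→3→9→1→7 bottleneck 7, total now 44
augment #5: 6→3→9→11→7 bottleneck 2, total now 46

Maximum flow value: 46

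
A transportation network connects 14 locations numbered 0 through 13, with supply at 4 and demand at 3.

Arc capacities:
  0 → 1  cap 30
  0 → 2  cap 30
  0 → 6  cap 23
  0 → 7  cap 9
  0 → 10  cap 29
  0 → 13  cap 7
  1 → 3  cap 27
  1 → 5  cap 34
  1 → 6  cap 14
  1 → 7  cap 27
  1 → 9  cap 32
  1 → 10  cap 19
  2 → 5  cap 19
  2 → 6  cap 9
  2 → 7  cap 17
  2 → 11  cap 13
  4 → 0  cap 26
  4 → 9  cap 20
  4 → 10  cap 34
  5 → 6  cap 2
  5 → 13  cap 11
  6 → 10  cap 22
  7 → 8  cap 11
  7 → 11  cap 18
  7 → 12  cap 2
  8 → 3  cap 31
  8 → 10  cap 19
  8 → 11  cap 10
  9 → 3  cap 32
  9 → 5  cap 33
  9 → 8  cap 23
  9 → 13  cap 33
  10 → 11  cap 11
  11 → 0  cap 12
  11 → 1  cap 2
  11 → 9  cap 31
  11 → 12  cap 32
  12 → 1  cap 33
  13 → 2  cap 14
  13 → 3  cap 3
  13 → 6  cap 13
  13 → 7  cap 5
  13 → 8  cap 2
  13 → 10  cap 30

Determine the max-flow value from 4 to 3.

augment #1: 4→9→3 bottleneck 20, total now 20
augment #2: 4→0→1→3 bottleneck 26, total now 46
augment #3: 4→10→11→1→3 bottleneck 1, total now 47
augment #4: 4→10→11→9→3 bottleneck 10, total now 57

Maximum flow value: 57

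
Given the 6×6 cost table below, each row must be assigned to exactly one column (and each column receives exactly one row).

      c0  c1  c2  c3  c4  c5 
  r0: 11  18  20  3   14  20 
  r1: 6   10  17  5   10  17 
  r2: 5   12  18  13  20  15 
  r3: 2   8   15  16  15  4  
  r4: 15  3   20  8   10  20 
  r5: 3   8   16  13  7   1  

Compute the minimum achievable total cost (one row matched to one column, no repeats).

one of 2 optimal assignments: row0→col3 (cost 3), row1→col4 (cost 10), row2→col0 (cost 5), row3→col2 (cost 15), row4→col1 (cost 3), row5→col5 (cost 1)
total = 3 + 10 + 5 + 15 + 3 + 1 = 37

Minimum assignment cost: 37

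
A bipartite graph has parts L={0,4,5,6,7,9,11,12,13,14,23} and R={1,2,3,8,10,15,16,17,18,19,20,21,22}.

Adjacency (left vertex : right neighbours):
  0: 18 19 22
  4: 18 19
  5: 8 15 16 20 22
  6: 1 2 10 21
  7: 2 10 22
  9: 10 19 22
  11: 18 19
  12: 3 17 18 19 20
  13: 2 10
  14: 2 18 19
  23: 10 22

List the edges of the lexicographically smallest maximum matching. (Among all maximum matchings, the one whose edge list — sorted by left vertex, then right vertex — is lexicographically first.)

Lex-smallest maximum matching: {(0,18), (4,19), (5,8), (6,1), (7,2), (9,10), (12,3), (23,22)}

|M| = 8 (so the lex-smallest maximum matching has 8 edges)
process left vertices in ascending order; for each, take the smallest-labelled available neighbour that still permits 8 edges overall, or leave it unmatched if none does
lex-smallest matching: {0-18, 4-19, 5-8, 6-1, 7-2, 9-10, 12-3, 23-22}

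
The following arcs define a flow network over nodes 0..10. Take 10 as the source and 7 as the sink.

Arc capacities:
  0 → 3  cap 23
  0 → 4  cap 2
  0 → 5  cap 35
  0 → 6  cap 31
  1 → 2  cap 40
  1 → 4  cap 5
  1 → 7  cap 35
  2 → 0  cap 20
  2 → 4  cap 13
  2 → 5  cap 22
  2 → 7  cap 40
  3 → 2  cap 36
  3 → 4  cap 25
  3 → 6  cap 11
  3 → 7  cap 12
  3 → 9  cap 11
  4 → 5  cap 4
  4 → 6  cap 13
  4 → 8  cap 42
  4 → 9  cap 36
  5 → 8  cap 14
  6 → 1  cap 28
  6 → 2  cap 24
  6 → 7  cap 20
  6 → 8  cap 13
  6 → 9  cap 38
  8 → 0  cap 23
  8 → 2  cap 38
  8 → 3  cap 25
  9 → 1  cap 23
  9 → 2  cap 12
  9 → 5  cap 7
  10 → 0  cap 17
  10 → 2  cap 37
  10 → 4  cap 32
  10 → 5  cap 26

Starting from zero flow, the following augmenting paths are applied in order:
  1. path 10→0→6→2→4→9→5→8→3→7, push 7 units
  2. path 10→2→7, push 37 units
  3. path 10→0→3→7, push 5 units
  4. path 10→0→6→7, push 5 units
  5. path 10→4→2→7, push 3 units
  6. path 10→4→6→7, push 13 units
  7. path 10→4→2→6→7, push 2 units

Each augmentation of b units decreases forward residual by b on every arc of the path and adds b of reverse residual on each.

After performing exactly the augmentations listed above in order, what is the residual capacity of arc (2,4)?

Residual capacity of (2,4): 11

after path 1 (10→0→6→2→4→9→5→8→3→7, push 7): res(2,4)=6
after path 2 (10→2→7, push 37): res(2,4)=6
after path 3 (10→0→3→7, push 5): res(2,4)=6
after path 4 (10→0→6→7, push 5): res(2,4)=6
after path 5 (10→4→2→7, push 3): res(2,4)=9
after path 6 (10→4→6→7, push 13): res(2,4)=9
after path 7 (10→4→2→6→7, push 2): res(2,4)=11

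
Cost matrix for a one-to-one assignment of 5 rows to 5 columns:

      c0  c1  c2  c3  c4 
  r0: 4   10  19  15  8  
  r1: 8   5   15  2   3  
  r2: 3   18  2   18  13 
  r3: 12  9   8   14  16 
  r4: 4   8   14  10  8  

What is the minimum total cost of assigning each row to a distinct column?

one of 2 optimal assignments: row0→col0 (cost 4), row1→col3 (cost 2), row2→col2 (cost 2), row3→col1 (cost 9), row4→col4 (cost 8)
total = 4 + 2 + 2 + 9 + 8 = 25

Minimum assignment cost: 25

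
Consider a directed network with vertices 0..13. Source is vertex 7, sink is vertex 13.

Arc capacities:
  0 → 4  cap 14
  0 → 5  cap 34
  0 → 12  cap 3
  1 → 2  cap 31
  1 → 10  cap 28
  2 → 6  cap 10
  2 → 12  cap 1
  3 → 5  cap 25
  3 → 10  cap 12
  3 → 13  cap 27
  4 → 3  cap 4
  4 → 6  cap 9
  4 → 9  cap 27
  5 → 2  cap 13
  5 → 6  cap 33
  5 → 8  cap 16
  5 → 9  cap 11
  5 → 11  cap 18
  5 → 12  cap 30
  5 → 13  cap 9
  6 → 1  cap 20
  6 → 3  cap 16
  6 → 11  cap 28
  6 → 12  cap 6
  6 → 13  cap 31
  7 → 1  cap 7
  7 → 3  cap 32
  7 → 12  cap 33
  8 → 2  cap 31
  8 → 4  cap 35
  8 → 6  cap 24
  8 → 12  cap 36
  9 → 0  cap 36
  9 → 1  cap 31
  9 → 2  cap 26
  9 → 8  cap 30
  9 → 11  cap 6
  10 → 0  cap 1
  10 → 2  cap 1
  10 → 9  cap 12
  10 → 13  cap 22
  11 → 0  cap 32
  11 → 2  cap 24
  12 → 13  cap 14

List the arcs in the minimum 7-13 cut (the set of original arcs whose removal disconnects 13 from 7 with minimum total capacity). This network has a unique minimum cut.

augment #1: 7→3→13 push 27
augment #2: 7→12→13 push 14
augment #3: 7→1→10→13 push 7
augment #4: 7→3→5→13 push 5
max flow = 53; residual-reachable set from 7 gives S-side
cut edges (S→T): {(7,1), (7,3), (12,13)} total cap 53

Min-cut arcs: {(7,1), (7,3), (12,13)} (total capacity 53)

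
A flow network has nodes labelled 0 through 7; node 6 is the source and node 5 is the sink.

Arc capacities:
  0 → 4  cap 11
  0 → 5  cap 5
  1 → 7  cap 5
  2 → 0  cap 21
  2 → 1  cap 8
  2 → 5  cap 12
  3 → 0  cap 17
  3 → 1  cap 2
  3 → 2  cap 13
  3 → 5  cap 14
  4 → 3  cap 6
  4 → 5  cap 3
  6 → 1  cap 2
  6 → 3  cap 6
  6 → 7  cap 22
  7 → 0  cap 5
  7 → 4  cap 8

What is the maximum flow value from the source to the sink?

augment #1: 6→3→5 bottleneck 6, total now 6
augment #2: 6→7→0→5 bottleneck 5, total now 11
augment #3: 6→7→4→5 bottleneck 3, total now 14
augment #4: 6→7→4→3→5 bottleneck 5, total now 19

Maximum flow value: 19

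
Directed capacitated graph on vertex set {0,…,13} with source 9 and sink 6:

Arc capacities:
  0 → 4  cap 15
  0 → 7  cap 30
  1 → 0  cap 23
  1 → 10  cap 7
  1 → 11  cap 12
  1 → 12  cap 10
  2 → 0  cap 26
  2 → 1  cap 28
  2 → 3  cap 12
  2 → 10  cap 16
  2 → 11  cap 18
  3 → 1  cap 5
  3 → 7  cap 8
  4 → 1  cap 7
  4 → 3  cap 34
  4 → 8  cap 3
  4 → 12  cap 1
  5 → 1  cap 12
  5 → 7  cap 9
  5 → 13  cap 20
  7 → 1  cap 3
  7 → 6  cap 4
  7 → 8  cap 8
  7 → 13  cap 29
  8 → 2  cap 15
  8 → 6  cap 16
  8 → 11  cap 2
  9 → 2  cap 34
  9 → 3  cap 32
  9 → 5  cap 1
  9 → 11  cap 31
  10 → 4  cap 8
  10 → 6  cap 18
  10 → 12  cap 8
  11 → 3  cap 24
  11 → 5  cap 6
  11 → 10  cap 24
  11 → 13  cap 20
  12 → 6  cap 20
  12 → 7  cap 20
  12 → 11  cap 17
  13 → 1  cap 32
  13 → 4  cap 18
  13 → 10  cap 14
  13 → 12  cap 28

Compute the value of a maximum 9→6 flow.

augment #1: 9→2→10→6 bottleneck 16, total now 16
augment #2: 9→3→7→6 bottleneck 4, total now 20
augment #3: 9→11→10→6 bottleneck 2, total now 22
augment #4: 9→2→1→12→6 bottleneck 10, total now 32
augment #5: 9→3→7→8→6 bottleneck 4, total now 36
augment #6: 9→5→7→8→6 bottleneck 1, total now 37
augment #7: 9→11→10→12→6 bottleneck 8, total now 45
augment #8: 9→11→13→12→6 bottleneck 2, total now 47
augment #9: 9→2→0→4→8→6 bottleneck 3, total now 50
augment #10: 9→2→0→7→8→6 bottleneck 3, total now 53

Maximum flow value: 53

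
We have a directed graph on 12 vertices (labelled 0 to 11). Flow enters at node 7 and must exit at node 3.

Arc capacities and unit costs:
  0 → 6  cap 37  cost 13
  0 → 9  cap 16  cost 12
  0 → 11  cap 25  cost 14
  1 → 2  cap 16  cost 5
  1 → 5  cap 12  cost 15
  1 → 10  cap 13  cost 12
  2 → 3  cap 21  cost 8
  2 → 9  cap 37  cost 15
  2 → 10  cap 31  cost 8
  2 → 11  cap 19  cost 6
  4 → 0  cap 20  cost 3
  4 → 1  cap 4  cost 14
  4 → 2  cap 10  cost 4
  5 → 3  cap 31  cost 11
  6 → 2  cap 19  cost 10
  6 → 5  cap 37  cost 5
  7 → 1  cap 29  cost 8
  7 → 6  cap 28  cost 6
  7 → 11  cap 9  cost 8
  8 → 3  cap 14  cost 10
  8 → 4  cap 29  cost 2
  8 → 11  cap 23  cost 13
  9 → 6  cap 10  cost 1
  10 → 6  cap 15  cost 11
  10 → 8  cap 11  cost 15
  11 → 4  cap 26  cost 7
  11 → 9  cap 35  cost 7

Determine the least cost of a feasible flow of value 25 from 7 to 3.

shortest-cost path #1: 7→1→2→3 push 16 @ unit cost 21 (adds 336)
shortest-cost path #2: 7→6→5→3 push 9 @ unit cost 22 (adds 198)
total cost = 534

Minimum cost for 25 units: 534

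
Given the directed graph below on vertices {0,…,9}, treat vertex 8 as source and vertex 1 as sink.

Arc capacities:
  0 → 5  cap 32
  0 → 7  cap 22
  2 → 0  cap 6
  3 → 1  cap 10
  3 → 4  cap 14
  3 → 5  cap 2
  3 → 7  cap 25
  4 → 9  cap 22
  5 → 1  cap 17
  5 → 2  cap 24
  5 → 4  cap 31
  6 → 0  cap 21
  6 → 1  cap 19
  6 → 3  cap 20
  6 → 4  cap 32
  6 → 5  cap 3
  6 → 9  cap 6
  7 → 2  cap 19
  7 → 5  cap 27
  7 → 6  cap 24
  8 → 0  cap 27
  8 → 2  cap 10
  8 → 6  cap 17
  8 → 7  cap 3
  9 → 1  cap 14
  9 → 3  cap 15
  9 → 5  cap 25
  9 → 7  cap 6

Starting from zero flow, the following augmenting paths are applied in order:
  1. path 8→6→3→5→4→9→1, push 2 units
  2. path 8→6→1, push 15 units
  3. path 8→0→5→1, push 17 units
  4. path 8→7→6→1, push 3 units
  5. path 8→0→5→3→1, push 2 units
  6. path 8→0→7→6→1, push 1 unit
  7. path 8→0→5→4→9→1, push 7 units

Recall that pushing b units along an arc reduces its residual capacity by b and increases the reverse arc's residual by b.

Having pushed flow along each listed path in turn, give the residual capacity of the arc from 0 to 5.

Residual capacity of (0,5): 6

after path 1 (8→6→3→5→4→9→1, push 2): res(0,5)=32
after path 2 (8→6→1, push 15): res(0,5)=32
after path 3 (8→0→5→1, push 17): res(0,5)=15
after path 4 (8→7→6→1, push 3): res(0,5)=15
after path 5 (8→0→5→3→1, push 2): res(0,5)=13
after path 6 (8→0→7→6→1, push 1): res(0,5)=13
after path 7 (8→0→5→4→9→1, push 7): res(0,5)=6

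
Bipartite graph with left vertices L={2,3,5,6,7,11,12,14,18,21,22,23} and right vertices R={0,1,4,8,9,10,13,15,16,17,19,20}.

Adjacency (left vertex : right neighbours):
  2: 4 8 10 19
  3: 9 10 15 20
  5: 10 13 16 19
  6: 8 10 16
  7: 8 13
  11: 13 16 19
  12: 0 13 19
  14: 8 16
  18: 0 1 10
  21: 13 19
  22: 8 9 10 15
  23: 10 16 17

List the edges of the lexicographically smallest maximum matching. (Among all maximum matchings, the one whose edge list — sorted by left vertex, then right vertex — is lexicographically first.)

|M| = 11 (so the lex-smallest maximum matching has 11 edges)
process left vertices in ascending order; for each, take the smallest-labelled available neighbour that still permits 11 edges overall, or leave it unmatched if none does
lex-smallest matching: {2-4, 3-9, 5-10, 6-8, 7-13, 11-16, 12-0, 18-1, 21-19, 22-15, 23-17}

Lex-smallest maximum matching: {(2,4), (3,9), (5,10), (6,8), (7,13), (11,16), (12,0), (18,1), (21,19), (22,15), (23,17)}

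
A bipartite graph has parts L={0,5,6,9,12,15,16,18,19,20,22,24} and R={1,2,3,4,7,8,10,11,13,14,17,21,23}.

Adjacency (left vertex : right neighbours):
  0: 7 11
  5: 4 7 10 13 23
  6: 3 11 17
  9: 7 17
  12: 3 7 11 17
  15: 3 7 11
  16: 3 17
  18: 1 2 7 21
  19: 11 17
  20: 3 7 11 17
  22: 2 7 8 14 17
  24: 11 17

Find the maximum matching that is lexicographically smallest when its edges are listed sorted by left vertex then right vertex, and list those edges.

|M| = 7 (so the lex-smallest maximum matching has 7 edges)
process left vertices in ascending order; for each, take the smallest-labelled available neighbour that still permits 7 edges overall, or leave it unmatched if none does
lex-smallest matching: {0-7, 5-4, 6-3, 9-17, 12-11, 18-1, 22-2}

Lex-smallest maximum matching: {(0,7), (5,4), (6,3), (9,17), (12,11), (18,1), (22,2)}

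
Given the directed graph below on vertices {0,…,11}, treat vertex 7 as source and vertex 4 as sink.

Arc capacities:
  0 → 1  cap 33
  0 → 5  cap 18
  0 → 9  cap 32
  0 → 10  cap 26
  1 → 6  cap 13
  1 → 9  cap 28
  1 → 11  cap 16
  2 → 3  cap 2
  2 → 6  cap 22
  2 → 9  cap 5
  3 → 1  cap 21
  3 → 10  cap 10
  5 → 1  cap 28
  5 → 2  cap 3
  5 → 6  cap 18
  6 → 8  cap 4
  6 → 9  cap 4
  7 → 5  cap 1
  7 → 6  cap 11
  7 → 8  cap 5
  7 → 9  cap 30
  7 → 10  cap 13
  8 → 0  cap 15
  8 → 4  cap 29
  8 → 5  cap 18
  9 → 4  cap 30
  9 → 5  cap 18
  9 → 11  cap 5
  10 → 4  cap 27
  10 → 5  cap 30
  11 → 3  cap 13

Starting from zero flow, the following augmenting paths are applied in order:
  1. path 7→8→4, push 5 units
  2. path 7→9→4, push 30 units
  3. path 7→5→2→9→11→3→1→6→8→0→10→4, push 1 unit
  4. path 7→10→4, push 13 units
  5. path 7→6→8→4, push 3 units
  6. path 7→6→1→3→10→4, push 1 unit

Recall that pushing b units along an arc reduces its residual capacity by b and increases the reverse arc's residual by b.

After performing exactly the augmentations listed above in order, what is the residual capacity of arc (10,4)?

after path 1 (7→8→4, push 5): res(10,4)=27
after path 2 (7→9→4, push 30): res(10,4)=27
after path 3 (7→5→2→9→11→3→1→6→8→0→10→4, push 1): res(10,4)=26
after path 4 (7→10→4, push 13): res(10,4)=13
after path 5 (7→6→8→4, push 3): res(10,4)=13
after path 6 (7→6→1→3→10→4, push 1): res(10,4)=12

Residual capacity of (10,4): 12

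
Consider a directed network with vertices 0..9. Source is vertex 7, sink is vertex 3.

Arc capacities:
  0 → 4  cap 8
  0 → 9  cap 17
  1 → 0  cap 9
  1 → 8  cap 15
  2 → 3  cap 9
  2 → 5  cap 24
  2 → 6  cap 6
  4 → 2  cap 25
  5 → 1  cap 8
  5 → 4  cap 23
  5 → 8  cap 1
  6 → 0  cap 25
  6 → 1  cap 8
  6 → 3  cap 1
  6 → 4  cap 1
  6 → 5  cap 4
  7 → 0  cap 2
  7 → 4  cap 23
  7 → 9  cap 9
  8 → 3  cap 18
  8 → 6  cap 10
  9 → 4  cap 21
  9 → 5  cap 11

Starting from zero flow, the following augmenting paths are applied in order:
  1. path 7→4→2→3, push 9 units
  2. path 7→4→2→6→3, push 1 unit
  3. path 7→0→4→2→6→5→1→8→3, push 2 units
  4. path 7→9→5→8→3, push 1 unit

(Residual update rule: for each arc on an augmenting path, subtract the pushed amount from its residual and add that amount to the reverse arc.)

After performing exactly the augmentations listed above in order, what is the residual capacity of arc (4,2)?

after path 1 (7→4→2→3, push 9): res(4,2)=16
after path 2 (7→4→2→6→3, push 1): res(4,2)=15
after path 3 (7→0→4→2→6→5→1→8→3, push 2): res(4,2)=13
after path 4 (7→9→5→8→3, push 1): res(4,2)=13

Residual capacity of (4,2): 13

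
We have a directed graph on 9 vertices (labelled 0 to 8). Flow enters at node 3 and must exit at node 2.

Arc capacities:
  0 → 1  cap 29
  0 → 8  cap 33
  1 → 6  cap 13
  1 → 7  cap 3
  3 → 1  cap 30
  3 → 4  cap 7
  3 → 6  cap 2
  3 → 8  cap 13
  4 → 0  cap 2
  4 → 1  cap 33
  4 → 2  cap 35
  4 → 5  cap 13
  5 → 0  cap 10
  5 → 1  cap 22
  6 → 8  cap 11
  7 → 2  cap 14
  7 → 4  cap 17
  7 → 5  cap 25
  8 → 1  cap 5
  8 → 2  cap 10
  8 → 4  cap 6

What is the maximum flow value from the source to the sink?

augment #1: 3→4→2 bottleneck 7, total now 7
augment #2: 3→8→2 bottleneck 10, total now 17
augment #3: 3→1→7→2 bottleneck 3, total now 20
augment #4: 3→8→4→2 bottleneck 3, total now 23
augment #5: 3→6→8→4→2 bottleneck 2, total now 25
augment #6: 3→1→6→8→4→2 bottleneck 1, total now 26

Maximum flow value: 26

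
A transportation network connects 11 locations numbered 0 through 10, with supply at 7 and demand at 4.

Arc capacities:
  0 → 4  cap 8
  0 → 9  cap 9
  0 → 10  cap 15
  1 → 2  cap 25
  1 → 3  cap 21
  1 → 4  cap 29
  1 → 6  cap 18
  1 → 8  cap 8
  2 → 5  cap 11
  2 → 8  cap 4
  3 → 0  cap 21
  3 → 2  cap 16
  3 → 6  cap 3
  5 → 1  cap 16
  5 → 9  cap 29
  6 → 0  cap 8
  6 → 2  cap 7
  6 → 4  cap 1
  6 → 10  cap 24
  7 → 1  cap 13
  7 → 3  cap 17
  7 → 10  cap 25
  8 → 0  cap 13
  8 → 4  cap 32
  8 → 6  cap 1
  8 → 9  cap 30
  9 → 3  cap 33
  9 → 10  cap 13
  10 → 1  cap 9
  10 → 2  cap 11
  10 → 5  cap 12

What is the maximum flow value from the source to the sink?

Maximum flow value: 50

augment #1: 7→1→4 bottleneck 13, total now 13
augment #2: 7→3→0→4 bottleneck 8, total now 21
augment #3: 7→3→6→4 bottleneck 1, total now 22
augment #4: 7→10→1→4 bottleneck 9, total now 31
augment #5: 7→3→2→8→4 bottleneck 4, total now 35
augment #6: 7→10→5→1→4 bottleneck 7, total now 42
augment #7: 7→10→5→1→8→4 bottleneck 5, total now 47
augment #8: 7→3→2→5→1→8→4 bottleneck 3, total now 50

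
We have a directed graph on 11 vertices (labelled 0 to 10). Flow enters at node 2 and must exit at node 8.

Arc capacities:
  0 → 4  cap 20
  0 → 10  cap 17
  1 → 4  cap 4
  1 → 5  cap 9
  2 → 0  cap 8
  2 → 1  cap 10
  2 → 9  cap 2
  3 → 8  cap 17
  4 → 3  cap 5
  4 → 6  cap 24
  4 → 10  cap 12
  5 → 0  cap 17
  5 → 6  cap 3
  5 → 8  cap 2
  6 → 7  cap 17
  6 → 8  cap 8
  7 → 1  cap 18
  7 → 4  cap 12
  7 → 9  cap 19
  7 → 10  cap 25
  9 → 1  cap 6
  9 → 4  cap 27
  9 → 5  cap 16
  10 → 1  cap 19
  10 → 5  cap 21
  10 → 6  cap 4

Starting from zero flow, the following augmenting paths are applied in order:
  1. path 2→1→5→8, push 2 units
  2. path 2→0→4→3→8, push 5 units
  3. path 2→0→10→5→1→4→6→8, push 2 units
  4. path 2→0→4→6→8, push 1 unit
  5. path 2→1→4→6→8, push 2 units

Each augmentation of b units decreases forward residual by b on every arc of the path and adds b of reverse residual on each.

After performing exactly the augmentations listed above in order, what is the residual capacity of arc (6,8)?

after path 1 (2→1→5→8, push 2): res(6,8)=8
after path 2 (2→0→4→3→8, push 5): res(6,8)=8
after path 3 (2→0→10→5→1→4→6→8, push 2): res(6,8)=6
after path 4 (2→0→4→6→8, push 1): res(6,8)=5
after path 5 (2→1→4→6→8, push 2): res(6,8)=3

Residual capacity of (6,8): 3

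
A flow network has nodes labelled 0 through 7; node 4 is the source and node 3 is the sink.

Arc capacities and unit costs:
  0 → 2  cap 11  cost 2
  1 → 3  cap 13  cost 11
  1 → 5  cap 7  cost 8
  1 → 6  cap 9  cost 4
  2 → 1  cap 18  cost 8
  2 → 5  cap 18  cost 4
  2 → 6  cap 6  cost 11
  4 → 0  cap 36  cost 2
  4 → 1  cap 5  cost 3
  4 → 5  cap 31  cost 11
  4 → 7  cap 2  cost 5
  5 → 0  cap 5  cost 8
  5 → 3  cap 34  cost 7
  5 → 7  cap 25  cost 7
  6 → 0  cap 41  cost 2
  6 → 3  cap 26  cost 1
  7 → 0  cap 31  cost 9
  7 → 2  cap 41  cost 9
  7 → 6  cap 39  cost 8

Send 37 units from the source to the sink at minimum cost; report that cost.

Minimum cost for 37 units: 575

shortest-cost path #1: 4→1→6→3 push 5 @ unit cost 8 (adds 40)
shortest-cost path #2: 4→7→6→3 push 2 @ unit cost 14 (adds 28)
shortest-cost path #3: 4→0→2→5→3 push 11 @ unit cost 15 (adds 165)
shortest-cost path #4: 4→5→3 push 19 @ unit cost 18 (adds 342)
total cost = 575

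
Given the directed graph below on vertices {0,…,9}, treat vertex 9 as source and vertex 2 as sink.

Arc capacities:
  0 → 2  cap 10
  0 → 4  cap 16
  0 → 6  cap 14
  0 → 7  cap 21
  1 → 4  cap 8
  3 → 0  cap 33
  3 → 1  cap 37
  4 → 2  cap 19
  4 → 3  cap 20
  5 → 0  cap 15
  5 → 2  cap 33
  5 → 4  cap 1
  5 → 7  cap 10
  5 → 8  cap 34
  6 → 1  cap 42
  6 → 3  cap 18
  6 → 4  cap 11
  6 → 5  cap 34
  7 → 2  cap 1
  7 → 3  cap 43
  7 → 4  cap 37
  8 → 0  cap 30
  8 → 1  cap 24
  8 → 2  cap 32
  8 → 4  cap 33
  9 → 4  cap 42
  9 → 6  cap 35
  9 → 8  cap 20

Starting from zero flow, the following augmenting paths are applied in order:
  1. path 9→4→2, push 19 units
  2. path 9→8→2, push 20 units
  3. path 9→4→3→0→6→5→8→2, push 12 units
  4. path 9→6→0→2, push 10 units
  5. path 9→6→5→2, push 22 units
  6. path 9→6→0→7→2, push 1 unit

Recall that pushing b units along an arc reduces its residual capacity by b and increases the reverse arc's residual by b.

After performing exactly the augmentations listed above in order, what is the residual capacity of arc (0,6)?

after path 1 (9→4→2, push 19): res(0,6)=14
after path 2 (9→8→2, push 20): res(0,6)=14
after path 3 (9→4→3→0→6→5→8→2, push 12): res(0,6)=2
after path 4 (9→6→0→2, push 10): res(0,6)=12
after path 5 (9→6→5→2, push 22): res(0,6)=12
after path 6 (9→6→0→7→2, push 1): res(0,6)=13

Residual capacity of (0,6): 13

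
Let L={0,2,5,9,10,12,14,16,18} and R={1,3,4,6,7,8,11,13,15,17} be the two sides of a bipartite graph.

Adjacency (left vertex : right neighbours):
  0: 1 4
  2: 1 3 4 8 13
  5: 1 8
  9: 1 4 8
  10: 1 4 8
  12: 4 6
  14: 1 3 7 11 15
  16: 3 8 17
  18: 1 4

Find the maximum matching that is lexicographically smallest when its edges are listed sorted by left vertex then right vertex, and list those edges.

|M| = 7 (so the lex-smallest maximum matching has 7 edges)
process left vertices in ascending order; for each, take the smallest-labelled available neighbour that still permits 7 edges overall, or leave it unmatched if none does
lex-smallest matching: {0-1, 2-3, 5-8, 9-4, 12-6, 14-7, 16-17}

Lex-smallest maximum matching: {(0,1), (2,3), (5,8), (9,4), (12,6), (14,7), (16,17)}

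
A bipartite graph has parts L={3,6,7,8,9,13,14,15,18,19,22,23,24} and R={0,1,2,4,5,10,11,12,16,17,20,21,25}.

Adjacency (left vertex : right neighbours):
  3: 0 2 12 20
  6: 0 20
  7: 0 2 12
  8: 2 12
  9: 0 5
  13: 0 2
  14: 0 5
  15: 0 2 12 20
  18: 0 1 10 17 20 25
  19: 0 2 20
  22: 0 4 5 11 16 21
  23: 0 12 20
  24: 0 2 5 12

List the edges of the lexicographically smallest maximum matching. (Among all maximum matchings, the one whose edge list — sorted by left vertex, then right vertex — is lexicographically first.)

Lex-smallest maximum matching: {(3,0), (6,20), (7,2), (8,12), (9,5), (18,1), (22,4)}

|M| = 7 (so the lex-smallest maximum matching has 7 edges)
process left vertices in ascending order; for each, take the smallest-labelled available neighbour that still permits 7 edges overall, or leave it unmatched if none does
lex-smallest matching: {3-0, 6-20, 7-2, 8-12, 9-5, 18-1, 22-4}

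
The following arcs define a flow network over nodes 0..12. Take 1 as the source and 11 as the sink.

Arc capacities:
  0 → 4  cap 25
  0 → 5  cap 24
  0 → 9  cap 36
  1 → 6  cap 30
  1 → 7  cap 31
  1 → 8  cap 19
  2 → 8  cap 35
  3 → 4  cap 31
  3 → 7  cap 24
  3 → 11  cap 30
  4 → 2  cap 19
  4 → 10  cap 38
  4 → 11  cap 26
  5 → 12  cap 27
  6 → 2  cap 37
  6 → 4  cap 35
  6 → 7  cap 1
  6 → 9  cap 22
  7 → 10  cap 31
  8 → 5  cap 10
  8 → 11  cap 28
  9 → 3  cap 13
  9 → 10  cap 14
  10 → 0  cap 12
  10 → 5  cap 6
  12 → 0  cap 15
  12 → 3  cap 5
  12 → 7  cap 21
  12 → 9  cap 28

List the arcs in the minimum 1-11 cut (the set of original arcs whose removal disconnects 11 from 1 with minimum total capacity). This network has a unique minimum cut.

Min-cut arcs: {(1,6), (1,8), (10,0), (10,5)} (total capacity 67)

augment #1: 1→8→11 push 19
augment #2: 1→6→4→11 push 26
augment #3: 1→6→2→8→11 push 4
augment #4: 1→7→10→0→9→3→11 push 12
augment #5: 1→7→10→5→12→3→11 push 5
augment #6: 1→7→10→5→12→9→3→11 push 1
max flow = 67; residual-reachable set from 1 gives S-side
cut edges (S→T): {(1,6), (1,8), (10,0), (10,5)} total cap 67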